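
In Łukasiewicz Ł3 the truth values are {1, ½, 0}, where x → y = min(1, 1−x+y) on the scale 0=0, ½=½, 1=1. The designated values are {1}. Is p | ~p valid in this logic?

Countermodel: p=½ gives ½, which is not designated.

No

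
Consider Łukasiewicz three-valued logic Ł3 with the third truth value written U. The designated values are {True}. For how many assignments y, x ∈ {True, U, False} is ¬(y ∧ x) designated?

5

Of the 9 assignments, 5 give a value in {True}.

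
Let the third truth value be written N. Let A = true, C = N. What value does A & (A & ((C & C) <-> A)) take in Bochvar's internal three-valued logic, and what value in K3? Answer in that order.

N; N

In Bochvar's internal three-valued logic: C & C = N & N = N
(C & C) <-> A = N <-> true = N
A & ((C & C) <-> A) = true & N = N
A & (A & ((C & C) <-> A)) = true & N = N
In K3: C & C = N & N = N
(C & C) <-> A = N <-> true = N
A & ((C & C) <-> A) = true & N = N
A & (A & ((C & C) <-> A)) = true & N = N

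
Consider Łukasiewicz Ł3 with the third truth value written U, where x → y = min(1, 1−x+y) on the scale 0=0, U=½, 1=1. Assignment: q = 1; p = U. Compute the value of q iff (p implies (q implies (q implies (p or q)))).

p or q = U or 1 = 1
q implies (p or q) = 1 implies 1 = 1
q implies (q implies (p or q)) = 1 implies 1 = 1
p implies (q implies (q implies (p or q))) = U implies 1 = 1  [min(1, 1−½+1)]
q iff (p implies (q implies (q implies (p or q)))) = 1 iff 1 = 1

1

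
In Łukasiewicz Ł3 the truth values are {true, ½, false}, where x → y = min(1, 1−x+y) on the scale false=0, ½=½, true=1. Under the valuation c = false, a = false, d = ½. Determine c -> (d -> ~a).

true

~a = ~false = true
d -> ~a = ½ -> true = true  [min(1, 1−½+1)]
c -> (d -> ~a) = false -> true = true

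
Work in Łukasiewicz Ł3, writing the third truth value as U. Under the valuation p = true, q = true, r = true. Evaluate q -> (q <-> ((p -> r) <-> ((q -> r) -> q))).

true

p -> r = true -> true = true
q -> r = true -> true = true
(q -> r) -> q = true -> true = true
(p -> r) <-> ((q -> r) -> q) = true <-> true = true
q <-> ((p -> r) <-> ((q -> r) -> q)) = true <-> true = true
q -> (q <-> ((p -> r) <-> ((q -> r) -> q))) = true -> true = true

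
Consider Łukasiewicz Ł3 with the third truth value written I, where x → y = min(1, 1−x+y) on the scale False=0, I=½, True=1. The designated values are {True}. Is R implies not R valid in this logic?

Countermodel: R=True gives False, which is not designated.

No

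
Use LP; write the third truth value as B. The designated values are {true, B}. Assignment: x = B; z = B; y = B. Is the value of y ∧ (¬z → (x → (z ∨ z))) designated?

Yes

¬z = ¬B = B
z ∨ z = B ∨ B = B
x → (z ∨ z) = B → B = B  [¬B ∨ B]
¬z → (x → (z ∨ z)) = B → B = B
y ∧ (¬z → (x → (z ∨ z))) = B ∧ B = B
B ∈ {true, B}.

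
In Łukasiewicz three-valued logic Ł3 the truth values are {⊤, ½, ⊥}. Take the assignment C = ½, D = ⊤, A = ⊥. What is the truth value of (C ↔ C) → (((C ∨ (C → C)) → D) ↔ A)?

⊥

C ↔ C = ½ ↔ ½ = ⊤  [1 − |½−½|]
C → C = ½ → ½ = ⊤
C ∨ (C → C) = ½ ∨ ⊤ = ⊤
(C ∨ (C → C)) → D = ⊤ → ⊤ = ⊤
((C ∨ (C → C)) → D) ↔ A = ⊤ ↔ ⊥ = ⊥
(C ↔ C) → (((C ∨ (C → C)) → D) ↔ A) = ⊤ → ⊥ = ⊥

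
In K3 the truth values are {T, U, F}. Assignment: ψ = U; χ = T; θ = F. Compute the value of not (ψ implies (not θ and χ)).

not θ = not F = T
not θ and χ = T and T = T
ψ implies (not θ and χ) = U implies T = T
not (ψ implies (not θ and χ)) = not T = F

F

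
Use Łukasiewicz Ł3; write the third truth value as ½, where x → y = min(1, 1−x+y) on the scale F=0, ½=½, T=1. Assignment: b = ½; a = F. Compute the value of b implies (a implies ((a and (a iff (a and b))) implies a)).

a and b = F and ½ = F
a iff (a and b) = F iff F = T
a and (a iff (a and b)) = F and T = F
(a and (a iff (a and b))) implies a = F implies F = T
a implies ((a and (a iff (a and b))) implies a) = F implies T = T
b implies (a implies ((a and (a iff (a and b))) implies a)) = ½ implies T = T  [min(1, 1−½+1)]

T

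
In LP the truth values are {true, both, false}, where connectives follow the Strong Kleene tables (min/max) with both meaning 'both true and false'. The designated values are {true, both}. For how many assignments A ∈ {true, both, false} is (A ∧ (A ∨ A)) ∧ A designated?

2

A=true: true ✓
A=both: both ✓
A=false: false ·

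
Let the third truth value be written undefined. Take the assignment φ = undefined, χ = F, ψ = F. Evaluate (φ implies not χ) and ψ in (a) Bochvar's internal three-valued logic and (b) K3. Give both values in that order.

undefined; F

In Bochvar's internal three-valued logic: not χ = not F = T
φ implies not χ = undefined implies T = undefined  [any arg is the third value ⇒ result is the third value]
(φ implies not χ) and ψ = undefined and F = undefined
In K3: not χ = not F = T
φ implies not χ = undefined implies T = T  [not undefined or T]
(φ implies not χ) and ψ = T and F = F
They differ because Bochvar's internal three-valued logic and K3 treat undefined differently under the binary connectives.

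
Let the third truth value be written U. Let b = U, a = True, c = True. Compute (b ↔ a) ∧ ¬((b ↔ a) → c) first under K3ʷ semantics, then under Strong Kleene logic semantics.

In K3ʷ: b ↔ a = U ↔ True = U
b ↔ a = U ↔ True = U
(b ↔ a) → c = U → True = U  [any arg is the third value ⇒ result is the third value]
¬((b ↔ a) → c) = ¬U = U
(b ↔ a) ∧ ¬((b ↔ a) → c) = U ∧ U = U
In Strong Kleene logic: b ↔ a = U ↔ True = U
b ↔ a = U ↔ True = U
(b ↔ a) → c = U → True = True
¬((b ↔ a) → c) = ¬True = False
(b ↔ a) ∧ ¬((b ↔ a) → c) = U ∧ False = False
They differ because K3ʷ and Strong Kleene logic treat U differently under the binary connectives.

U; False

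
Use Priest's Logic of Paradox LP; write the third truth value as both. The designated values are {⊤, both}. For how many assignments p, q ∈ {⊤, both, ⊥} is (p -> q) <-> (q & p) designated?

Of the 9 assignments, 6 give a value in {⊤, both}.

6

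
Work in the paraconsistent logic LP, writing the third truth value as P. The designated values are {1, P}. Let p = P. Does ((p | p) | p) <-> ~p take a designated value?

p | p = P | P = P
(p | p) | p = P | P = P
~p = ~P = P
((p | p) | p) <-> ~p = P <-> P = P
P ∈ {1, P}.

Yes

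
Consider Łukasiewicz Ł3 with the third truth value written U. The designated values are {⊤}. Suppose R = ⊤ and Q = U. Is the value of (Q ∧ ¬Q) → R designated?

¬Q = ¬U = U
Q ∧ ¬Q = U ∧ U = U
(Q ∧ ¬Q) → R = U → ⊤ = ⊤  [min(1, 1−½+1)]
⊤ ∈ {⊤}.

Yes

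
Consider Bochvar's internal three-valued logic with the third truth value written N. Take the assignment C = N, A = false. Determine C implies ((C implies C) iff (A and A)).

N

C implies C = N implies N = N  [any arg is the third value ⇒ result is the third value]
A and A = false and false = false
(C implies C) iff (A and A) = N iff false = N
C implies ((C implies C) iff (A and A)) = N implies N = N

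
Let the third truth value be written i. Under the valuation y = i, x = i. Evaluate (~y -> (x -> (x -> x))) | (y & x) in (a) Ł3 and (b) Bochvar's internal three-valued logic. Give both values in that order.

In Ł3: ~y = ~i = i
x -> x = i -> i = ⊤  [min(1, 1−½+½)]
x -> (x -> x) = i -> ⊤ = ⊤
~y -> (x -> (x -> x)) = i -> ⊤ = ⊤
y & x = i & i = i
(~y -> (x -> (x -> x))) | (y & x) = ⊤ | i = ⊤
In Bochvar's internal three-valued logic: ~y = ~i = i
x -> x = i -> i = i
x -> (x -> x) = i -> i = i
~y -> (x -> (x -> x)) = i -> i = i
y & x = i & i = i
(~y -> (x -> (x -> x))) | (y & x) = i | i = i
They differ because Ł3 and Bochvar's internal three-valued logic treat i differently under the binary connectives.

⊤; i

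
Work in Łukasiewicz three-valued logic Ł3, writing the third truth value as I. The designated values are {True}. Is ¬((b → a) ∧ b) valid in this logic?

No

Countermodel: b=True, a=True gives False, which is not designated.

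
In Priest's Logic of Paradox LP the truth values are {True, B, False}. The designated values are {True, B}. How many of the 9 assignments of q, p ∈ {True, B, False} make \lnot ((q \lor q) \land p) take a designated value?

Of the 9 assignments, 8 give a value in {True, B}.

8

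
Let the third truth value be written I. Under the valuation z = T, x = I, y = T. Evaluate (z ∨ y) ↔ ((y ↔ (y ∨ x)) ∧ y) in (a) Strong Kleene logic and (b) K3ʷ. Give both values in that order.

T; I

In Strong Kleene logic: z ∨ y = T ∨ T = T
y ∨ x = T ∨ I = T
y ↔ (y ∨ x) = T ↔ T = T
(y ↔ (y ∨ x)) ∧ y = T ∧ T = T
(z ∨ y) ↔ ((y ↔ (y ∨ x)) ∧ y) = T ↔ T = T
In K3ʷ: z ∨ y = T ∨ T = T
y ∨ x = T ∨ I = I
y ↔ (y ∨ x) = T ↔ I = I
(y ↔ (y ∨ x)) ∧ y = I ∧ T = I
(z ∨ y) ↔ ((y ↔ (y ∨ x)) ∧ y) = T ↔ I = I
They differ because Strong Kleene logic and K3ʷ treat I differently under the binary connectives.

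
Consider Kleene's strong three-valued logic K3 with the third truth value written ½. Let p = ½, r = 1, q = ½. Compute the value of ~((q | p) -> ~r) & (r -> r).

q | p = ½ | ½ = ½
~r = ~1 = 0
(q | p) -> ~r = ½ -> 0 = ½
~((q | p) -> ~r) = ~½ = ½
r -> r = 1 -> 1 = 1
~((q | p) -> ~r) & (r -> r) = ½ & 1 = ½

½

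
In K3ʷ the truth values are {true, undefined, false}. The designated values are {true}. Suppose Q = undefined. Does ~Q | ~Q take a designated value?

~Q = ~undefined = undefined
~Q = ~undefined = undefined
~Q | ~Q = undefined | undefined = undefined
undefined ∉ {true}.

No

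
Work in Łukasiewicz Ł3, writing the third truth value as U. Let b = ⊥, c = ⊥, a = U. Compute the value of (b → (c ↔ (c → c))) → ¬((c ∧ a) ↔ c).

c → c = ⊥ → ⊥ = ⊤
c ↔ (c → c) = ⊥ ↔ ⊤ = ⊥
b → (c ↔ (c → c)) = ⊥ → ⊥ = ⊤
c ∧ a = ⊥ ∧ U = ⊥
(c ∧ a) ↔ c = ⊥ ↔ ⊥ = ⊤
¬((c ∧ a) ↔ c) = ¬⊤ = ⊥
(b → (c ↔ (c → c))) → ¬((c ∧ a) ↔ c) = ⊤ → ⊥ = ⊥

⊥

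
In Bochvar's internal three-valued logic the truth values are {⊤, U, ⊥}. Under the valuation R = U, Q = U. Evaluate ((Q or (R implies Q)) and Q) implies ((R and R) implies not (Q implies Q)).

R implies Q = U implies U = U
Q or (R implies Q) = U or U = U
(Q or (R implies Q)) and Q = U and U = U
R and R = U and U = U
Q implies Q = U implies U = U
not (Q implies Q) = not U = U
(R and R) implies not (Q implies Q) = U implies U = U
((Q or (R implies Q)) and Q) implies ((R and R) implies not (Q implies Q)) = U implies U = U

U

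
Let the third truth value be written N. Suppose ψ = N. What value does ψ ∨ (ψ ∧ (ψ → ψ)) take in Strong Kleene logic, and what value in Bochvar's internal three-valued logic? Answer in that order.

N; N

In Strong Kleene logic: ψ → ψ = N → N = N
ψ ∧ (ψ → ψ) = N ∧ N = N
ψ ∨ (ψ ∧ (ψ → ψ)) = N ∨ N = N
In Bochvar's internal three-valued logic: ψ → ψ = N → N = N
ψ ∧ (ψ → ψ) = N ∧ N = N
ψ ∨ (ψ ∧ (ψ → ψ)) = N ∨ N = N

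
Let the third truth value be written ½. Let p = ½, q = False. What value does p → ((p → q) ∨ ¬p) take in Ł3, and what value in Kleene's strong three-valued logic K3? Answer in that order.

True; ½

In Ł3: p → q = ½ → False = ½  [min(1, 1−½+0)]
¬p = ¬½ = ½
(p → q) ∨ ¬p = ½ ∨ ½ = ½
p → ((p → q) ∨ ¬p) = ½ → ½ = True
In Kleene's strong three-valued logic K3: p → q = ½ → False = ½
¬p = ¬½ = ½
(p → q) ∨ ¬p = ½ ∨ ½ = ½
p → ((p → q) ∨ ¬p) = ½ → ½ = ½
They differ because Ł3 and Kleene's strong three-valued logic K3 treat ½ differently under implication.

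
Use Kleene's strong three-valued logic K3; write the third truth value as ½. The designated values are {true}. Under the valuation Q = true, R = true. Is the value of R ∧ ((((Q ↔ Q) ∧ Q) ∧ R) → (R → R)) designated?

Q ↔ Q = true ↔ true = true
(Q ↔ Q) ∧ Q = true ∧ true = true
((Q ↔ Q) ∧ Q) ∧ R = true ∧ true = true
R → R = true → true = true
(((Q ↔ Q) ∧ Q) ∧ R) → (R → R) = true → true = true
R ∧ ((((Q ↔ Q) ∧ Q) ∧ R) → (R → R)) = true ∧ true = true
true ∈ {true}.

Yes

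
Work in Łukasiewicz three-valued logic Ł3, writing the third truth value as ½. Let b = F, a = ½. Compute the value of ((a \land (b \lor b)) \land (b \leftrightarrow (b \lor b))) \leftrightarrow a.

b \lor b = F \lor F = F
a \land (b \lor b) = ½ \land F = F
b \lor b = F \lor F = F
b \leftrightarrow (b \lor b) = F \leftrightarrow F = T
(a \land (b \lor b)) \land (b \leftrightarrow (b \lor b)) = F \land T = F
((a \land (b \lor b)) \land (b \leftrightarrow (b \lor b))) \leftrightarrow a = F \leftrightarrow ½ = ½  [1 − |0−½|]

½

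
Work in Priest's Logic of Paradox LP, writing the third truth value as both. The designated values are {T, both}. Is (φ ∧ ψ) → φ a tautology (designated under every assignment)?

Yes

Every assignment of φ, ψ over {T, both, F} gives a value in {T, both}.
In particular, with φ=both, ψ=both: (φ ∧ ψ) → φ = both.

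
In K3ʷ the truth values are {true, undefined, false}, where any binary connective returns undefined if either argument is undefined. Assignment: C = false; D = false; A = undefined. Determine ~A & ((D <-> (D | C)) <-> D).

undefined

~A = ~undefined = undefined
D | C = false | false = false
D <-> (D | C) = false <-> false = true
(D <-> (D | C)) <-> D = true <-> false = false
~A & ((D <-> (D | C)) <-> D) = undefined & false = undefined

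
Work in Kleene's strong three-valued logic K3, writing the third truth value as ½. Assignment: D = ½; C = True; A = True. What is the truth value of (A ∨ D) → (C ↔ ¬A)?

False

A ∨ D = True ∨ ½ = True
¬A = ¬True = False
C ↔ ¬A = True ↔ False = False
(A ∨ D) → (C ↔ ¬A) = True → False = False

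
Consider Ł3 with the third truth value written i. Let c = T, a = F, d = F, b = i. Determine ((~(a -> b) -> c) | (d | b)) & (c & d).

F

a -> b = F -> i = T  [min(1, 1−0+½)]
~(a -> b) = ~T = F
~(a -> b) -> c = F -> T = T
d | b = F | i = i
(~(a -> b) -> c) | (d | b) = T | i = T
c & d = T & F = F
((~(a -> b) -> c) | (d | b)) & (c & d) = T & F = F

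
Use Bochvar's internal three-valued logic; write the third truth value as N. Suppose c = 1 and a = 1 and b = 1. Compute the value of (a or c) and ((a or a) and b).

1

a or c = 1 or 1 = 1
a or a = 1 or 1 = 1
(a or a) and b = 1 and 1 = 1
(a or c) and ((a or a) and b) = 1 and 1 = 1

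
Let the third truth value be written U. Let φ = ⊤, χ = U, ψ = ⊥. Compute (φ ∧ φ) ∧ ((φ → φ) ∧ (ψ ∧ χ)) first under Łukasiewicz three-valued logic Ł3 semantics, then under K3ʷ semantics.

⊥; U

In Łukasiewicz three-valued logic Ł3: φ ∧ φ = ⊤ ∧ ⊤ = ⊤
φ → φ = ⊤ → ⊤ = ⊤
ψ ∧ χ = ⊥ ∧ U = ⊥
(φ → φ) ∧ (ψ ∧ χ) = ⊤ ∧ ⊥ = ⊥
(φ ∧ φ) ∧ ((φ → φ) ∧ (ψ ∧ χ)) = ⊤ ∧ ⊥ = ⊥
In K3ʷ: φ ∧ φ = ⊤ ∧ ⊤ = ⊤
φ → φ = ⊤ → ⊤ = ⊤
ψ ∧ χ = ⊥ ∧ U = U
(φ → φ) ∧ (ψ ∧ χ) = ⊤ ∧ U = U
(φ ∧ φ) ∧ ((φ → φ) ∧ (ψ ∧ χ)) = ⊤ ∧ U = U
They differ because Łukasiewicz three-valued logic Ł3 and K3ʷ treat U differently under the binary connectives.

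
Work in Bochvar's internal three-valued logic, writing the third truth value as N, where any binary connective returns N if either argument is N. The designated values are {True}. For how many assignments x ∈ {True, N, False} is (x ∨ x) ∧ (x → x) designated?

x=True: True ✓
x=N: N ·
x=False: False ·

1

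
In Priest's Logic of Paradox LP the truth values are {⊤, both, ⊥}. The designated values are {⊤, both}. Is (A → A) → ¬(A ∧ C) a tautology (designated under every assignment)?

Countermodel: A=⊤, C=⊤ gives ⊥, which is not designated.

No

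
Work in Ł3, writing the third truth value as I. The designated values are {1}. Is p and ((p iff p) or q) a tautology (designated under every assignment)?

Countermodel: p=I, q=1 gives I, which is not designated.

No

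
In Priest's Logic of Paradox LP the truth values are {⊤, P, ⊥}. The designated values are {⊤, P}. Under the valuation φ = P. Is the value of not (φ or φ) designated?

φ or φ = P or P = P
not (φ or φ) = not P = P
P ∈ {⊤, P}.

Yes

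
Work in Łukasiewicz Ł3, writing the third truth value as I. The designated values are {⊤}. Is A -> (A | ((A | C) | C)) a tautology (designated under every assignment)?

Yes

Every assignment of A, C over {⊤, I, ⊥} gives a value in {⊤}.
In particular, with A=I, C=I: A -> (A | ((A | C) | C)) = ⊤.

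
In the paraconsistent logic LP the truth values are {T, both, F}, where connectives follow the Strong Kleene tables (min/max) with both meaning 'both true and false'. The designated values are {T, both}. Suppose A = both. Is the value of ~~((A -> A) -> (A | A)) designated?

A -> A = both -> both = both
A | A = both | both = both
(A -> A) -> (A | A) = both -> both = both
~((A -> A) -> (A | A)) = ~both = both
~~((A -> A) -> (A | A)) = ~both = both
both ∈ {T, both}.

Yes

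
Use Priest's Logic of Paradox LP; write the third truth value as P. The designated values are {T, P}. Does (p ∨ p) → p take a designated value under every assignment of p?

Yes

Every assignment of p over {T, P, F} gives a value in {T, P}.
In particular, with p=P: (p ∨ p) → p = P.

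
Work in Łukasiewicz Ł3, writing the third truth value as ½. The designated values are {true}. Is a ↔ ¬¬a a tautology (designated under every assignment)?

Yes

Every assignment of a over {true, ½, false} gives a value in {true}.
In particular, with a=½: a ↔ ¬¬a = true.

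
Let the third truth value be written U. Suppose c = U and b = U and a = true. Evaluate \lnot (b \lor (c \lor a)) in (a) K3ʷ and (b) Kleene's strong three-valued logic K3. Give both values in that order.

In K3ʷ: c \lor a = U \lor true = U
b \lor (c \lor a) = U \lor U = U
\lnot (b \lor (c \lor a)) = \lnot U = U
In Kleene's strong three-valued logic K3: c \lor a = U \lor true = true
b \lor (c \lor a) = U \lor true = true
\lnot (b \lor (c \lor a)) = \lnot true = false
They differ because K3ʷ and Kleene's strong three-valued logic K3 treat U differently under the binary connectives.

U; false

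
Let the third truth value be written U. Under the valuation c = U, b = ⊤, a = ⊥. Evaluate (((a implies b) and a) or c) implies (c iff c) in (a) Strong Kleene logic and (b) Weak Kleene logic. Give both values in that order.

U; U

In Strong Kleene logic: a implies b = ⊥ implies ⊤ = ⊤
(a implies b) and a = ⊤ and ⊥ = ⊥
((a implies b) and a) or c = ⊥ or U = U
c iff c = U iff U = U
(((a implies b) and a) or c) implies (c iff c) = U implies U = U
In Weak Kleene logic: a implies b = ⊥ implies ⊤ = ⊤
(a implies b) and a = ⊤ and ⊥ = ⊥
((a implies b) and a) or c = ⊥ or U = U
c iff c = U iff U = U
(((a implies b) and a) or c) implies (c iff c) = U implies U = U  [any arg is the third value ⇒ result is the third value]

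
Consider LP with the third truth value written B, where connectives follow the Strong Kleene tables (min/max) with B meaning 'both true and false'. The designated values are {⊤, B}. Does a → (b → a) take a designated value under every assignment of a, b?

Yes

Every assignment of a, b over {⊤, B, ⊥} gives a value in {⊤, B}.
In particular, with a=B, b=B: a → (b → a) = B.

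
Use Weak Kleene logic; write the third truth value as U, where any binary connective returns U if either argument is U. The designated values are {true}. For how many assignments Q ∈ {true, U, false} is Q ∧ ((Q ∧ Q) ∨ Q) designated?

1

Q=true: true ✓
Q=U: U ·
Q=false: false ·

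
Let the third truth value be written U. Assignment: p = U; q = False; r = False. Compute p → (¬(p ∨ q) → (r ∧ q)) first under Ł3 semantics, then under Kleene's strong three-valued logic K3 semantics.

In Ł3: p ∨ q = U ∨ False = U
¬(p ∨ q) = ¬U = U
r ∧ q = False ∧ False = False
¬(p ∨ q) → (r ∧ q) = U → False = U  [min(1, 1−½+0)]
p → (¬(p ∨ q) → (r ∧ q)) = U → U = True
In Kleene's strong three-valued logic K3: p ∨ q = U ∨ False = U
¬(p ∨ q) = ¬U = U
r ∧ q = False ∧ False = False
¬(p ∨ q) → (r ∧ q) = U → False = U
p → (¬(p ∨ q) → (r ∧ q)) = U → U = U
They differ because Ł3 and Kleene's strong three-valued logic K3 treat U differently under implication.

True; U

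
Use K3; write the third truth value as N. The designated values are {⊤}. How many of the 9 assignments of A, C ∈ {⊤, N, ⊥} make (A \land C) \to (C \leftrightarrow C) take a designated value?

Of the 9 assignments, 7 give a value in {⊤}.

7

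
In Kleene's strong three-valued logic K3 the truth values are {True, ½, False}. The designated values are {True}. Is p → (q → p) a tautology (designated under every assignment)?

No

Countermodel: p=½, q=True gives ½, which is not designated.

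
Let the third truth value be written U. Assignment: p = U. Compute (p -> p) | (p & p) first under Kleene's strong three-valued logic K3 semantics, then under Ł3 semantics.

In Kleene's strong three-valued logic K3: p -> p = U -> U = U
p & p = U & U = U
(p -> p) | (p & p) = U | U = U
In Ł3: p -> p = U -> U = ⊤
p & p = U & U = U
(p -> p) | (p & p) = ⊤ | U = ⊤
They differ because Kleene's strong three-valued logic K3 and Ł3 treat U differently under implication.

U; ⊤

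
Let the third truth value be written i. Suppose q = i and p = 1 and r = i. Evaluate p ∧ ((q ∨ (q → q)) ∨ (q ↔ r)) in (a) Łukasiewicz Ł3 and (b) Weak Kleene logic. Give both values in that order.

1; i

In Łukasiewicz Ł3: q → q = i → i = 1  [min(1, 1−½+½)]
q ∨ (q → q) = i ∨ 1 = 1
q ↔ r = i ↔ i = 1
(q ∨ (q → q)) ∨ (q ↔ r) = 1 ∨ 1 = 1
p ∧ ((q ∨ (q → q)) ∨ (q ↔ r)) = 1 ∧ 1 = 1
In Weak Kleene logic: q → q = i → i = i  [any arg is the third value ⇒ result is the third value]
q ∨ (q → q) = i ∨ i = i
q ↔ r = i ↔ i = i
(q ∨ (q → q)) ∨ (q ↔ r) = i ∨ i = i
p ∧ ((q ∨ (q → q)) ∨ (q ↔ r)) = 1 ∧ i = i
They differ because Łukasiewicz Ł3 and Weak Kleene logic treat i differently under the binary connectives.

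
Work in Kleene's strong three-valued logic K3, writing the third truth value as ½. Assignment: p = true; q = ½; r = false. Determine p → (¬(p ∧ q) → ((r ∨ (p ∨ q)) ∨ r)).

true

p ∧ q = true ∧ ½ = ½
¬(p ∧ q) = ¬½ = ½
p ∨ q = true ∨ ½ = true
r ∨ (p ∨ q) = false ∨ true = true
(r ∨ (p ∨ q)) ∨ r = true ∨ false = true
¬(p ∧ q) → ((r ∨ (p ∨ q)) ∨ r) = ½ → true = true  [¬½ ∨ true]
p → (¬(p ∧ q) → ((r ∨ (p ∨ q)) ∨ r)) = true → true = true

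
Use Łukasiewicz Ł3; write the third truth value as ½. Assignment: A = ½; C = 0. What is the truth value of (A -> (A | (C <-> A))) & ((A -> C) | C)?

C <-> A = 0 <-> ½ = ½  [1 − |0−½|]
A | (C <-> A) = ½ | ½ = ½
A -> (A | (C <-> A)) = ½ -> ½ = 1
A -> C = ½ -> 0 = ½
(A -> C) | C = ½ | 0 = ½
(A -> (A | (C <-> A))) & ((A -> C) | C) = 1 & ½ = ½

½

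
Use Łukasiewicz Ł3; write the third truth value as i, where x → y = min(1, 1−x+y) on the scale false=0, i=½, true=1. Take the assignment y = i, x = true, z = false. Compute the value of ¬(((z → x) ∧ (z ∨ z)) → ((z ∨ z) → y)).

z → x = false → true = true
z ∨ z = false ∨ false = false
(z → x) ∧ (z ∨ z) = true ∧ false = false
z ∨ z = false ∨ false = false
(z ∨ z) → y = false → i = true
((z → x) ∧ (z ∨ z)) → ((z ∨ z) → y) = false → true = true
¬(((z → x) ∧ (z ∨ z)) → ((z ∨ z) → y)) = ¬true = false

false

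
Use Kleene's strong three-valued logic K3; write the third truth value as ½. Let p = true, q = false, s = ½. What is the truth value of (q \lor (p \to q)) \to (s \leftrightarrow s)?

p \to q = true \to false = false
q \lor (p \to q) = false \lor false = false
s \leftrightarrow s = ½ \leftrightarrow ½ = ½
(q \lor (p \to q)) \to (s \leftrightarrow s) = false \to ½ = true  [\lnot false \lor ½]

true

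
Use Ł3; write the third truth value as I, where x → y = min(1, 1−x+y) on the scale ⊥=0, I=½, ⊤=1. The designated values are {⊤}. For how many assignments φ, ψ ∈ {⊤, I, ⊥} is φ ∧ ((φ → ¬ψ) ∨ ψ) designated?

Designated under: (φ=⊤, ψ=⊤); (φ=⊤, ψ=⊥).

2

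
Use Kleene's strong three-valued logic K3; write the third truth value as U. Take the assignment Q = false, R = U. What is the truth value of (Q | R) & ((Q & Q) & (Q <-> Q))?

Q | R = false | U = U
Q & Q = false & false = false
Q <-> Q = false <-> false = true
(Q & Q) & (Q <-> Q) = false & true = false
(Q | R) & ((Q & Q) & (Q <-> Q)) = U & false = false

false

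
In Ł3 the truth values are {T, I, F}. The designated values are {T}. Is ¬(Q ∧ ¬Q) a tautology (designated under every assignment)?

Countermodel: Q=I gives I, which is not designated.

No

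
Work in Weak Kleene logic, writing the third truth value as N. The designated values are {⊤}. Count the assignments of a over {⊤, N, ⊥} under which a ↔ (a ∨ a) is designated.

a=⊤: ⊤ ✓
a=N: N ·
a=⊥: ⊤ ✓

2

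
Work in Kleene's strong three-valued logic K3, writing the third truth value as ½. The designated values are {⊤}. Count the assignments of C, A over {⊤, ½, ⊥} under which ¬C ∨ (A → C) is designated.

Of the 9 assignments, 7 give a value in {⊤}.

7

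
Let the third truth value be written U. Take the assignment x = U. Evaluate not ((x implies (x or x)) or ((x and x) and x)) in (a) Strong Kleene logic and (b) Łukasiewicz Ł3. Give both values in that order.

U; False

In Strong Kleene logic: x or x = U or U = U
x implies (x or x) = U implies U = U  [not U or U]
x and x = U and U = U
(x and x) and x = U and U = U
(x implies (x or x)) or ((x and x) and x) = U or U = U
not ((x implies (x or x)) or ((x and x) and x)) = not U = U
In Łukasiewicz Ł3: x or x = U or U = U
x implies (x or x) = U implies U = True  [min(1, 1−½+½)]
x and x = U and U = U
(x and x) and x = U and U = U
(x implies (x or x)) or ((x and x) and x) = True or U = True
not ((x implies (x or x)) or ((x and x) and x)) = not True = False
They differ because Strong Kleene logic and Łukasiewicz Ł3 treat U differently under implication.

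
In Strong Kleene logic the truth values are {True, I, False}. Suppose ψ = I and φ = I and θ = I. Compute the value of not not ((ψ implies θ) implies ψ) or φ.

I

ψ implies θ = I implies I = I
(ψ implies θ) implies ψ = I implies I = I
not ((ψ implies θ) implies ψ) = not I = I
not not ((ψ implies θ) implies ψ) = not I = I
not not ((ψ implies θ) implies ψ) or φ = I or I = I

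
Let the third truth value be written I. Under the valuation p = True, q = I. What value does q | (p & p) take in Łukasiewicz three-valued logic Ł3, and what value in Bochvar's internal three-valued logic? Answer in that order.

True; I

In Łukasiewicz three-valued logic Ł3: p & p = True & True = True
q | (p & p) = I | True = True
In Bochvar's internal three-valued logic: p & p = True & True = True
q | (p & p) = I | True = I
They differ because Łukasiewicz three-valued logic Ł3 and Bochvar's internal three-valued logic treat I differently under the binary connectives.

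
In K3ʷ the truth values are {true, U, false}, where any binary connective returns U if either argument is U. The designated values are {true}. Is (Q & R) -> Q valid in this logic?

Countermodel: Q=true, R=U gives U, which is not designated.

No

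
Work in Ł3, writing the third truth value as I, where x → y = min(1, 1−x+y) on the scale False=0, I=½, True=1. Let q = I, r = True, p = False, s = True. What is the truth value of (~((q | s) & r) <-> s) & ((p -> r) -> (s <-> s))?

q | s = I | True = True
(q | s) & r = True & True = True
~((q | s) & r) = ~True = False
~((q | s) & r) <-> s = False <-> True = False
p -> r = False -> True = True
s <-> s = True <-> True = True
(p -> r) -> (s <-> s) = True -> True = True
(~((q | s) & r) <-> s) & ((p -> r) -> (s <-> s)) = False & True = False

False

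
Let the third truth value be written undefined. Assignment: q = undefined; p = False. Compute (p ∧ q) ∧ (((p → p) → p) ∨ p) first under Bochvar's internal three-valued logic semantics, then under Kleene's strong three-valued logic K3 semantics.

In Bochvar's internal three-valued logic: p ∧ q = False ∧ undefined = undefined
p → p = False → False = True
(p → p) → p = True → False = False
((p → p) → p) ∨ p = False ∨ False = False
(p ∧ q) ∧ (((p → p) → p) ∨ p) = undefined ∧ False = undefined
In Kleene's strong three-valued logic K3: p ∧ q = False ∧ undefined = False
p → p = False → False = True
(p → p) → p = True → False = False
((p → p) → p) ∨ p = False ∨ False = False
(p ∧ q) ∧ (((p → p) → p) ∨ p) = False ∧ False = False
They differ because Bochvar's internal three-valued logic and Kleene's strong three-valued logic K3 treat undefined differently under the binary connectives.

undefined; False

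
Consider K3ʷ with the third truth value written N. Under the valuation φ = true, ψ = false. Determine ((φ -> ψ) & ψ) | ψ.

φ -> ψ = true -> false = false
(φ -> ψ) & ψ = false & false = false
((φ -> ψ) & ψ) | ψ = false | false = false

false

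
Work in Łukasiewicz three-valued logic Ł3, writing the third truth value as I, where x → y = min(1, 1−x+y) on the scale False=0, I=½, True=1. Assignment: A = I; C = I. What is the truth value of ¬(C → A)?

False

C → A = I → I = True
¬(C → A) = ¬True = False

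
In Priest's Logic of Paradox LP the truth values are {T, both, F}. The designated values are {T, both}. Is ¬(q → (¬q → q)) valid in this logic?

Countermodel: q=T gives F, which is not designated.

No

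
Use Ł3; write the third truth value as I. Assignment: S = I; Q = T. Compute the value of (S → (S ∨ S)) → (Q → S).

I

S ∨ S = I ∨ I = I
S → (S ∨ S) = I → I = T  [min(1, 1−½+½)]
Q → S = T → I = I
(S → (S ∨ S)) → (Q → S) = T → I = I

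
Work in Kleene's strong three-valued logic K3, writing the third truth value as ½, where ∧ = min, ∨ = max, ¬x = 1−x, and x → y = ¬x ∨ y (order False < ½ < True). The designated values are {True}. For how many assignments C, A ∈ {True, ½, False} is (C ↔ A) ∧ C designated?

Designated under: (C=True, A=True).

1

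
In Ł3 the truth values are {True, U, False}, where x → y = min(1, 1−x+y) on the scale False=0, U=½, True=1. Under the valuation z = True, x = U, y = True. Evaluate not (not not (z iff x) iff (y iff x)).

z iff x = True iff U = U
not (z iff x) = not U = U
not not (z iff x) = not U = U
y iff x = True iff U = U
not not (z iff x) iff (y iff x) = U iff U = True
not (not not (z iff x) iff (y iff x)) = not True = False

False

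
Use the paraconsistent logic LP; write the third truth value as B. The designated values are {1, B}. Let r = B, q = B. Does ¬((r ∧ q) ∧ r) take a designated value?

Yes

r ∧ q = B ∧ B = B
(r ∧ q) ∧ r = B ∧ B = B
¬((r ∧ q) ∧ r) = ¬B = B
B ∈ {1, B}.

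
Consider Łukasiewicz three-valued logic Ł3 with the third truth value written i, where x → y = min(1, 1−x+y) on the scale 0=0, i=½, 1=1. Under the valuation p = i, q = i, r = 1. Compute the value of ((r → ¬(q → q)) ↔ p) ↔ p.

1

q → q = i → i = 1  [min(1, 1−½+½)]
¬(q → q) = ¬1 = 0
r → ¬(q → q) = 1 → 0 = 0
(r → ¬(q → q)) ↔ p = 0 ↔ i = i
((r → ¬(q → q)) ↔ p) ↔ p = i ↔ i = 1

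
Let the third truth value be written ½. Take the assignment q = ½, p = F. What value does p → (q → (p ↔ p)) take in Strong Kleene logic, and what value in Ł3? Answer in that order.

In Strong Kleene logic: p ↔ p = F ↔ F = T
q → (p ↔ p) = ½ → T = T
p → (q → (p ↔ p)) = F → T = T
In Ł3: p ↔ p = F ↔ F = T
q → (p ↔ p) = ½ → T = T
p → (q → (p ↔ p)) = F → T = T

T; T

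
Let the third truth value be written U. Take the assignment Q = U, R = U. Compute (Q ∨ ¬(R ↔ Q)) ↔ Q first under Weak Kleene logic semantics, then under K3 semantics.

In Weak Kleene logic: R ↔ Q = U ↔ U = U
¬(R ↔ Q) = ¬U = U
Q ∨ ¬(R ↔ Q) = U ∨ U = U
(Q ∨ ¬(R ↔ Q)) ↔ Q = U ↔ U = U
In K3: R ↔ Q = U ↔ U = U
¬(R ↔ Q) = ¬U = U
Q ∨ ¬(R ↔ Q) = U ∨ U = U
(Q ∨ ¬(R ↔ Q)) ↔ Q = U ↔ U = U

U; U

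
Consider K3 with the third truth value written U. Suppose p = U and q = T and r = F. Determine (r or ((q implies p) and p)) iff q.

U

q implies p = T implies U = U  [not T or U]
(q implies p) and p = U and U = U
r or ((q implies p) and p) = F or U = U
(r or ((q implies p) and p)) iff q = U iff T = U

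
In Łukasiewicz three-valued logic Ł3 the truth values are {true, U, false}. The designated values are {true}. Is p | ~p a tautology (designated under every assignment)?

No

Countermodel: p=U gives U, which is not designated.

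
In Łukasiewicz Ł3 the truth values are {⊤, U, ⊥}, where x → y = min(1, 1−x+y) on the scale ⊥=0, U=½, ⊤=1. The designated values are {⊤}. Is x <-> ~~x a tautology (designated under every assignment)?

Yes

Every assignment of x over {⊤, U, ⊥} gives a value in {⊤}.
In particular, with x=U: x <-> ~~x = ⊤.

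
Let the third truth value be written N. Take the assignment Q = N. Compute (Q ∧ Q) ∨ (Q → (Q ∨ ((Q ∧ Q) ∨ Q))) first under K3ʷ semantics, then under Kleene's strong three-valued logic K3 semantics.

N; N

In K3ʷ: Q ∧ Q = N ∧ N = N
Q ∧ Q = N ∧ N = N
(Q ∧ Q) ∨ Q = N ∨ N = N
Q ∨ ((Q ∧ Q) ∨ Q) = N ∨ N = N
Q → (Q ∨ ((Q ∧ Q) ∨ Q)) = N → N = N  [any arg is the third value ⇒ result is the third value]
(Q ∧ Q) ∨ (Q → (Q ∨ ((Q ∧ Q) ∨ Q))) = N ∨ N = N
In Kleene's strong three-valued logic K3: Q ∧ Q = N ∧ N = N
Q ∧ Q = N ∧ N = N
(Q ∧ Q) ∨ Q = N ∨ N = N
Q ∨ ((Q ∧ Q) ∨ Q) = N ∨ N = N
Q → (Q ∨ ((Q ∧ Q) ∨ Q)) = N → N = N  [¬N ∨ N]
(Q ∧ Q) ∨ (Q → (Q ∨ ((Q ∧ Q) ∨ Q))) = N ∨ N = N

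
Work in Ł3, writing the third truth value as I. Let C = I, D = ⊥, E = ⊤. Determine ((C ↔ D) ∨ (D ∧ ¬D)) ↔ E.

I

C ↔ D = I ↔ ⊥ = I  [1 − |½−0|]
¬D = ¬⊥ = ⊤
D ∧ ¬D = ⊥ ∧ ⊤ = ⊥
(C ↔ D) ∨ (D ∧ ¬D) = I ∨ ⊥ = I
((C ↔ D) ∨ (D ∧ ¬D)) ↔ E = I ↔ ⊤ = I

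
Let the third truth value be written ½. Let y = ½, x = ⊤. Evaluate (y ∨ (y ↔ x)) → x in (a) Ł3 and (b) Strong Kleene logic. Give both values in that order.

⊤; ⊤

In Ł3: y ↔ x = ½ ↔ ⊤ = ½  [1 − |½−1|]
y ∨ (y ↔ x) = ½ ∨ ½ = ½
(y ∨ (y ↔ x)) → x = ½ → ⊤ = ⊤
In Strong Kleene logic: y ↔ x = ½ ↔ ⊤ = ½
y ∨ (y ↔ x) = ½ ∨ ½ = ½
(y ∨ (y ↔ x)) → x = ½ → ⊤ = ⊤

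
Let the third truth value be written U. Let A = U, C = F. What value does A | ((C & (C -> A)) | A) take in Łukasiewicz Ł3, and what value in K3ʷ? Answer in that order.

In Łukasiewicz Ł3: C -> A = F -> U = T  [min(1, 1−0+½)]
C & (C -> A) = F & T = F
(C & (C -> A)) | A = F | U = U
A | ((C & (C -> A)) | A) = U | U = U
In K3ʷ: C -> A = F -> U = U
C & (C -> A) = F & U = U
(C & (C -> A)) | A = U | U = U
A | ((C & (C -> A)) | A) = U | U = U

U; U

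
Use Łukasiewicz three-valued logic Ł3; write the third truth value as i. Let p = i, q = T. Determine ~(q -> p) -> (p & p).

q -> p = T -> i = i  [min(1, 1−1+½)]
~(q -> p) = ~i = i
p & p = i & i = i
~(q -> p) -> (p & p) = i -> i = T

T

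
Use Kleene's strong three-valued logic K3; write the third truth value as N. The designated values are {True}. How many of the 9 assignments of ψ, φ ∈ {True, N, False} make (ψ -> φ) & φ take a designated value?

Designated under: (ψ=True, φ=True); (ψ=N, φ=True); (ψ=False, φ=True).

3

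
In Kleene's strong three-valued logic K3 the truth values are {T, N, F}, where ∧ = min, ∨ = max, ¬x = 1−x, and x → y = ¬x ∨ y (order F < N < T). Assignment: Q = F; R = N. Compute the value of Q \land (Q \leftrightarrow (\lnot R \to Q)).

F

\lnot R = \lnot N = N
\lnot R \to Q = N \to F = N
Q \leftrightarrow (\lnot R \to Q) = F \leftrightarrow N = N
Q \land (Q \leftrightarrow (\lnot R \to Q)) = F \land N = F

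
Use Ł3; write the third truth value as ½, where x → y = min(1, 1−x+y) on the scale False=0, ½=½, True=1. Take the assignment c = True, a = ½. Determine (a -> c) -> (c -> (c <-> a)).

½

a -> c = ½ -> True = True
c <-> a = True <-> ½ = ½
c -> (c <-> a) = True -> ½ = ½
(a -> c) -> (c -> (c <-> a)) = True -> ½ = ½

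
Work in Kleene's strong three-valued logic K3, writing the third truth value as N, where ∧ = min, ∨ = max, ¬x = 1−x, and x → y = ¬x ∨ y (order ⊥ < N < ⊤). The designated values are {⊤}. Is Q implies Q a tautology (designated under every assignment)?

Countermodel: Q=N gives N, which is not designated.

No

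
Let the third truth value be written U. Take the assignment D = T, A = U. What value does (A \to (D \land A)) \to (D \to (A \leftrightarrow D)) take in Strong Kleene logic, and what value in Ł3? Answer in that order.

U; U

In Strong Kleene logic: D \land A = T \land U = U
A \to (D \land A) = U \to U = U  [\lnot U \lor U]
A \leftrightarrow D = U \leftrightarrow T = U
D \to (A \leftrightarrow D) = T \to U = U
(A \to (D \land A)) \to (D \to (A \leftrightarrow D)) = U \to U = U
In Ł3: D \land A = T \land U = U
A \to (D \land A) = U \to U = T
A \leftrightarrow D = U \leftrightarrow T = U
D \to (A \leftrightarrow D) = T \to U = U
(A \to (D \land A)) \to (D \to (A \leftrightarrow D)) = T \to U = U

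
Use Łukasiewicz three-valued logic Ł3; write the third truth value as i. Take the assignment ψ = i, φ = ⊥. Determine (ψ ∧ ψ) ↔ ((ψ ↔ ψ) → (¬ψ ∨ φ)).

ψ ∧ ψ = i ∧ i = i
ψ ↔ ψ = i ↔ i = ⊤
¬ψ = ¬i = i
¬ψ ∨ φ = i ∨ ⊥ = i
(ψ ↔ ψ) → (¬ψ ∨ φ) = ⊤ → i = i
(ψ ∧ ψ) ↔ ((ψ ↔ ψ) → (¬ψ ∨ φ)) = i ↔ i = ⊤

⊤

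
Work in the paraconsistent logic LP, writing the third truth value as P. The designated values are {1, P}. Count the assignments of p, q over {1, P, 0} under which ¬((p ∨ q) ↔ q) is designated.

Of the 9 assignments, 5 give a value in {1, P}.

5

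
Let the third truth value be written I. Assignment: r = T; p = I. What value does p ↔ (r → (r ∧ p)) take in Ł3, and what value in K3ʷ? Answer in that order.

T; I

In Ł3: r ∧ p = T ∧ I = I
r → (r ∧ p) = T → I = I  [min(1, 1−1+½)]
p ↔ (r → (r ∧ p)) = I ↔ I = T
In K3ʷ: r ∧ p = T ∧ I = I
r → (r ∧ p) = T → I = I  [any arg is the third value ⇒ result is the third value]
p ↔ (r → (r ∧ p)) = I ↔ I = I
They differ because Ł3 and K3ʷ treat I differently under the binary connectives.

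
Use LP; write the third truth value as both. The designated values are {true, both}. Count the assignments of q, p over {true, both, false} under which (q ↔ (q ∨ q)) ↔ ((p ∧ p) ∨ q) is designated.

Of the 9 assignments, 8 give a value in {true, both}.

8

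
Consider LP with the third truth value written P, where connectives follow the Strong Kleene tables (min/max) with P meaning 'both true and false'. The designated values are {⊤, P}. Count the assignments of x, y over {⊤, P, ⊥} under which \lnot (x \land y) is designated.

Of the 9 assignments, 8 give a value in {⊤, P}.

8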